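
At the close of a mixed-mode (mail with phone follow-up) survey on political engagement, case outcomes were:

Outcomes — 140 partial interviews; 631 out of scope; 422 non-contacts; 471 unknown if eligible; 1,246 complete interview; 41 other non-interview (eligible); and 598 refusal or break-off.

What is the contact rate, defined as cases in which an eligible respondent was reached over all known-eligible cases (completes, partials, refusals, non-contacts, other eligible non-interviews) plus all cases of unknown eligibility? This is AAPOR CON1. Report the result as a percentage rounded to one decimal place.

Top → 1246 + 140 + 598 + 41 = 2025
Denom → 1246 + 140 + 598 + 422 + 41 + 471 = 2918
CON1 = 2025 / 2918 = 0.6940

69.4%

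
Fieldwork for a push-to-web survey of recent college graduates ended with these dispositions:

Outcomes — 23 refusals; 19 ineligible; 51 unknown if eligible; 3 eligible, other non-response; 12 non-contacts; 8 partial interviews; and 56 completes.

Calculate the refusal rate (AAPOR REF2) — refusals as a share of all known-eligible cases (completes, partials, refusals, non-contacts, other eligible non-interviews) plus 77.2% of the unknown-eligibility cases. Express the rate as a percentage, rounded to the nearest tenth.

Numerator → 23
Known eligible → 56 + 8 + 23 + 12 + 3 = 102
e × U → 0.7720 × 51 = 39.37
Denominator → 102 + 39.37 = 141.37
REF2 = 23 / 141.37 = 0.1627

16.3%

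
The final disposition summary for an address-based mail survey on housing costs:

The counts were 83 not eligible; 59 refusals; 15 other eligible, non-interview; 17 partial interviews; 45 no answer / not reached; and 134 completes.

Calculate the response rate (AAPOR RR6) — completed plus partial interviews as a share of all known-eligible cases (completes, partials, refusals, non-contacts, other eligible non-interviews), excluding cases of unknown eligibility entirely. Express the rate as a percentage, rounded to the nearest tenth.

Top: 134 + 17 = 151
Denominator: 134 + 17 + 59 + 45 + 15 = 270
RR6 = 151 / 270 = 0.5593

55.9%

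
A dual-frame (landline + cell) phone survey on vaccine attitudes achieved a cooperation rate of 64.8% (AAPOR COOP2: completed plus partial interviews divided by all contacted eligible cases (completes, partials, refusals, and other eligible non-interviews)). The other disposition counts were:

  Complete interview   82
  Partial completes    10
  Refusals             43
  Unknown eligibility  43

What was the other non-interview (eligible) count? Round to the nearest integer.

Top → 82 + 10 = 92
COOP2 = 92 / D = 0.648
D = 92 / 0.648 = 142.0
Remaining denominator categories sum to 135
other non-interview (eligible) = 142.0 − 135 ≈ 7

7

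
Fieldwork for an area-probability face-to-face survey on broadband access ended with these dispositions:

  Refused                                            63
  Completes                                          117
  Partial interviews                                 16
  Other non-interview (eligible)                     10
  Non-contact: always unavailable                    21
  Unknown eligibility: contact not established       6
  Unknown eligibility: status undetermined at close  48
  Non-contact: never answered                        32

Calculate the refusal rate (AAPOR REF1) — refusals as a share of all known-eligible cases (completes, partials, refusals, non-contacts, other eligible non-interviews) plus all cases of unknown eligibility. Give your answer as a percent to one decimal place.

20.1%

Never reached = 32 + 21 = 53
Undetermined eligibility = 6 + 48 = 54
Top → 63
Denominator → 117 + 16 + 63 + 53 + 10 + 54 = 313
REF1 = 63 / 313 = 0.2013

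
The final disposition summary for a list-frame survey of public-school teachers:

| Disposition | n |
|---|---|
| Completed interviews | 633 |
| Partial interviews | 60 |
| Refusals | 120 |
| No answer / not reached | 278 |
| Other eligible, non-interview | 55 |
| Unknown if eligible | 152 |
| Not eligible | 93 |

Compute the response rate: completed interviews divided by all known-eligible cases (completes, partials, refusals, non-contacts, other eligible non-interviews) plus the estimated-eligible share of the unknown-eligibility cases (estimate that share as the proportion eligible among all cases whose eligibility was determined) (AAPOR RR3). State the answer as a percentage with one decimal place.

49.2%

Numerator → 633
Eligible (known) → 633 + 60 + 120 + 278 + 55 = 1146
e = 1146 / (1146 + 93) = 1146 / 1239 = 0.9249
Estimated eligible among unknowns → 0.9249 × 152 = 140.58
Denom → 1146 + 140.58 = 1286.58
RR3 = 633 / 1286.58 = 0.4920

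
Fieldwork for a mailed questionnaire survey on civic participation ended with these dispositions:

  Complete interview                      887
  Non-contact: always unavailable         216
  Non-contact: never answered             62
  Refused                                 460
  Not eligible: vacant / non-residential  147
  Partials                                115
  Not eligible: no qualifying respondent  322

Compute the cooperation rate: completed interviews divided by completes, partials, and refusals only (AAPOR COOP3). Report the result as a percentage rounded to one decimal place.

No answer / not reached = 62 + 216 = 278
Out of scope = 322 + 147 = 469
Num = 887
Base = 887 + 115 + 460 = 1462
COOP3 = 887 / 1462 = 0.6067

60.7%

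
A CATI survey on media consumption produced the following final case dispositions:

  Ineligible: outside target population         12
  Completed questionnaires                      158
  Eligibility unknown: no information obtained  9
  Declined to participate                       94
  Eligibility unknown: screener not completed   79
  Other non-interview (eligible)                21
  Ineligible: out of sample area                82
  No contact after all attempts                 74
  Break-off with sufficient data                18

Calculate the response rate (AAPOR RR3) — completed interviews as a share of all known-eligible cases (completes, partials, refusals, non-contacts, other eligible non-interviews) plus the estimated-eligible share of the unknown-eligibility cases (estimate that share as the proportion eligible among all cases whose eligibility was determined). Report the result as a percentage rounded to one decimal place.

Unknown eligibility = 79 + 9 = 88
Out of scope = 12 + 82 = 94
Numerator: 158
Known eligible: 158 + 18 + 94 + 74 + 21 = 365
e = 365 / (365 + 94) = 365 / 459 = 0.7952
Estimated eligible among unknowns: 0.7952 × 88 = 69.98
Base: 365 + 69.98 = 434.98
RR3 = 158 / 434.98 = 0.3632

36.3%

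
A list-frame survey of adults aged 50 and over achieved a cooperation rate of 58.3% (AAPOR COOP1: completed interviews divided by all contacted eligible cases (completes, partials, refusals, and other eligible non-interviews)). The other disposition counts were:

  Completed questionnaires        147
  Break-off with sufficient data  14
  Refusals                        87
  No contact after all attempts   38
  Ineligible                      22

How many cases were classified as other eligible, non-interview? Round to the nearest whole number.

COOP1 = 147 / D = 0.583
D = 147 / 0.583 = 252.1
Other denominator terms total 248
other eligible, non-interview = 252.1 − 248 ≈ 4

4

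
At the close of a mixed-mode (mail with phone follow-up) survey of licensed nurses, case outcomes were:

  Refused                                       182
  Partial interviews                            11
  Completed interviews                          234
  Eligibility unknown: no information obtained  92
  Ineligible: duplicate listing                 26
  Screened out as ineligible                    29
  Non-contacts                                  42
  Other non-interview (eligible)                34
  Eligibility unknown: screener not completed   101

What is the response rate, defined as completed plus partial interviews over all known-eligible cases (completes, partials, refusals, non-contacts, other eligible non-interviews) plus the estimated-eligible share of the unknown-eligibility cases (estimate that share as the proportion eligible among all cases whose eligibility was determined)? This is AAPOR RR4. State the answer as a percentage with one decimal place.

Unknown if eligible = 101 + 92 = 193
Screened out, ineligible = 29 + 26 = 55
Numerator = 234 + 11 = 245
Eligible (known) = 234 + 11 + 182 + 42 + 34 = 503
e = 503 / (503 + 55) = 503 / 558 = 0.9014
e × U = 0.9014 × 193 = 173.97
Denom = 503 + 173.97 = 676.97
RR4 = 245 / 676.97 = 0.3619

36.2%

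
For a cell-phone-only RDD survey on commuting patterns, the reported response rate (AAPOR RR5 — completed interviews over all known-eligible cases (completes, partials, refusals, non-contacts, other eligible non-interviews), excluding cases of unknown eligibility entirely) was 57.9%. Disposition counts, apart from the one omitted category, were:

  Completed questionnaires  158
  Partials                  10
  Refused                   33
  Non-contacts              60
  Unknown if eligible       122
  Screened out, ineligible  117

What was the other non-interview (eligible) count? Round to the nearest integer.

RR5 = 158 / D = 0.579
D = 158 / 0.579 = 272.9
Remaining denominator categories sum to 261
other non-interview (eligible) = 272.9 − 261 ≈ 12

12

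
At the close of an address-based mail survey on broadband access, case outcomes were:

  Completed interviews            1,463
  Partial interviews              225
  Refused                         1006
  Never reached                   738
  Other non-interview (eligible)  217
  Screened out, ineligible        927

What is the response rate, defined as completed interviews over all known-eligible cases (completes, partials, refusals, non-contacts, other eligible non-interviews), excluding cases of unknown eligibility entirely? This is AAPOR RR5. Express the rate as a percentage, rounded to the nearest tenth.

Numerator → 1463
Denom → 1463 + 225 + 1006 + 738 + 217 = 3649
RR5 = 1463 / 3649 = 0.4009

40.1%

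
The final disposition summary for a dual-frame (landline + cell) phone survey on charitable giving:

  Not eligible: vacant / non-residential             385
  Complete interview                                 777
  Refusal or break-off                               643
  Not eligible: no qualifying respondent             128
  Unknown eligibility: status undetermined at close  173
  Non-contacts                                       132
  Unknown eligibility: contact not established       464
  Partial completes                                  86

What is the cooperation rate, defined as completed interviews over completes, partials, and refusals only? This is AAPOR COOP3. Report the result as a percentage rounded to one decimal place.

51.6%

Undetermined eligibility = 464 + 173 = 637
Ineligible = 128 + 385 = 513
Num → 777
Base → 777 + 86 + 643 = 1506
COOP3 = 777 / 1506 = 0.5159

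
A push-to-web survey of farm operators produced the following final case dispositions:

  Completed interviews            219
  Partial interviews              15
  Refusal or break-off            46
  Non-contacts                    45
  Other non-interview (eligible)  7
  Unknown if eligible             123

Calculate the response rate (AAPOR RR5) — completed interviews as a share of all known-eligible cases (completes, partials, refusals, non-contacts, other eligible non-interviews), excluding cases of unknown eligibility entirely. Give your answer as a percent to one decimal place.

66.0%

Num = 219
Denominator = 219 + 15 + 46 + 45 + 7 = 332
RR5 = 219 / 332 = 0.6596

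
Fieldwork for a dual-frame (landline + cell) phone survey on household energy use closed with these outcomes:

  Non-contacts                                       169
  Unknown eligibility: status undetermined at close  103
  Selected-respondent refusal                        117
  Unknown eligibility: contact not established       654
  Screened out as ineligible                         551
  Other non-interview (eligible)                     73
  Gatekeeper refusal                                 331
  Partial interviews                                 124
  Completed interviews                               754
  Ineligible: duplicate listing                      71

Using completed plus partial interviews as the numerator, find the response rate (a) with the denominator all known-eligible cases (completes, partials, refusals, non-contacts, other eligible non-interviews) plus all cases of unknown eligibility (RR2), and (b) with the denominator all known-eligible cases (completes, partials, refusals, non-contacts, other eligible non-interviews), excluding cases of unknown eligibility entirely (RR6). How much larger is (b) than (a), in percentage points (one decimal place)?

Declined to participate = 331 + 117 = 448
Unknown eligibility = 654 + 103 = 757
Ineligible = 551 + 71 = 622
Num → 754 + 124 = 878
Base → 754 + 124 + 448 + 169 + 73 + 757 = 2325
RR2 = 878 / 2325 = 0.3776
Base → 754 + 124 + 448 + 169 + 73 = 1568
RR6 = 878 / 1568 = 0.5599
Difference = 55.99 − 37.76 = 18.23 percentage points

18.2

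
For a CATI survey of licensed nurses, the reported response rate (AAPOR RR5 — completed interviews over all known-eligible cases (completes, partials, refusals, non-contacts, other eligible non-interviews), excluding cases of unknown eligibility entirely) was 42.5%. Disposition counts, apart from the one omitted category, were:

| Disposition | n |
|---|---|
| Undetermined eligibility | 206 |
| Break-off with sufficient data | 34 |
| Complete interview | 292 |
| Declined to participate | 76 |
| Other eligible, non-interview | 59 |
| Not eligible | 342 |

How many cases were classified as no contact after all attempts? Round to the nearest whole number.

226

RR5 = 292 / D = 0.425
D = 292 / 0.425 = 687.1
Remaining denominator categories sum to 461
no contact after all attempts = 687.1 − 461 ≈ 226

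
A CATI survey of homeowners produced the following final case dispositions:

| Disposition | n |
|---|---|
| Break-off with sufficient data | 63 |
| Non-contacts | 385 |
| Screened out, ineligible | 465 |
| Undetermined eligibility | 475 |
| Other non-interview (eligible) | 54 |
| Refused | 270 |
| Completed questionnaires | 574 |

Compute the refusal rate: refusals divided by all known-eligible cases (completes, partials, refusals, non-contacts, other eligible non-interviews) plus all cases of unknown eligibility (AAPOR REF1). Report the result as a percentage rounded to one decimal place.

14.8%

Numerator: 270
Base: 574 + 63 + 270 + 385 + 54 + 475 = 1821
REF1 = 270 / 1821 = 0.1483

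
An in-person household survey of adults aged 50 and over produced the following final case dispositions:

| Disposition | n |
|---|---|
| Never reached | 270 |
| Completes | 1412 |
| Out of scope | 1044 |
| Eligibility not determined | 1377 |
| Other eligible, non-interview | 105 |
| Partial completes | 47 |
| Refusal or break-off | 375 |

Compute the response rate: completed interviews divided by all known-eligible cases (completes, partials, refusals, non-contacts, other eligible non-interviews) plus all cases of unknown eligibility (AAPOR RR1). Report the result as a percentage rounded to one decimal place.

Numerator: 1412
Base: 1412 + 47 + 375 + 270 + 105 + 1377 = 3586
RR1 = 1412 / 3586 = 0.3938

39.4%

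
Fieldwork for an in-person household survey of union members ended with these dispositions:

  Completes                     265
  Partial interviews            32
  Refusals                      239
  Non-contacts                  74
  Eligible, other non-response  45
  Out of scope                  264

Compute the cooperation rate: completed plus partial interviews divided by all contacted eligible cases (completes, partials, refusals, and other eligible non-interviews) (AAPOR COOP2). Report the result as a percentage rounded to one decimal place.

51.1%

Numerator = 265 + 32 = 297
Base = 265 + 32 + 239 + 45 = 581
COOP2 = 297 / 581 = 0.5112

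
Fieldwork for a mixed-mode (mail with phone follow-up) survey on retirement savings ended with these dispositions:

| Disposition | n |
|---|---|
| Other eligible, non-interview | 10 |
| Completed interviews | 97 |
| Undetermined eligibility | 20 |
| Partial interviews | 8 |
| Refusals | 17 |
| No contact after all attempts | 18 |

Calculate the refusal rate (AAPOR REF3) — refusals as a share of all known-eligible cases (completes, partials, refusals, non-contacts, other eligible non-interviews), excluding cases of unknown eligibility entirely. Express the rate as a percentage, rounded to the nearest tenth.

11.3%

Num → 17
Base → 97 + 8 + 17 + 18 + 10 = 150
REF3 = 17 / 150 = 0.1133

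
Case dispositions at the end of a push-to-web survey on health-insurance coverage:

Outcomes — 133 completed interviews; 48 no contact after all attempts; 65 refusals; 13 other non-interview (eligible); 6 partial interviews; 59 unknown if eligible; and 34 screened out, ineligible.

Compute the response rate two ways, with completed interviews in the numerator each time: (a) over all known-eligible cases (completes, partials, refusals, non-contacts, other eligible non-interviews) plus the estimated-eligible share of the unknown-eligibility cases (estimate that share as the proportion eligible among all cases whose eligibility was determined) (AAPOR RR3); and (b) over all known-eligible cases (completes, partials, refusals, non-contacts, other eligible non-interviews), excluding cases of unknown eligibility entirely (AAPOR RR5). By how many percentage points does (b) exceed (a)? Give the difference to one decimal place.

Num: 133
Eligible (known): 133 + 6 + 65 + 48 + 13 = 265
e = 265 / (265 + 34) = 265 / 299 = 0.8863
e × U: 0.8863 × 59 = 52.29
Denominator: 265 + 52.29 = 317.29
RR3 = 133 / 317.29 = 0.4192
Denominator: 133 + 6 + 65 + 48 + 13 = 265
RR5 = 133 / 265 = 0.5019
Difference = 50.19 − 41.92 = 8.27 percentage points

8.3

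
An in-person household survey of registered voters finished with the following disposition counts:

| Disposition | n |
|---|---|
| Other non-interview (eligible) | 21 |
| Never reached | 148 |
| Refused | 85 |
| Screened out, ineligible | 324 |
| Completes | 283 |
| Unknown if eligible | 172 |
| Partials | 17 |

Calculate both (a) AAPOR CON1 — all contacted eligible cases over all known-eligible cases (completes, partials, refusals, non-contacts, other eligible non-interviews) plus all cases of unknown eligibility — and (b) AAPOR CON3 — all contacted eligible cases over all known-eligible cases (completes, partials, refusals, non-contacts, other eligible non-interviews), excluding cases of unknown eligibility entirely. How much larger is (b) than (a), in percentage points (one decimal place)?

17.4

Num → 283 + 17 + 85 + 21 = 406
Base → 283 + 17 + 85 + 148 + 21 + 172 = 726
CON1 = 406 / 726 = 0.5592
Base → 283 + 17 + 85 + 148 + 21 = 554
CON3 = 406 / 554 = 0.7329
Difference = 73.29 − 55.92 = 17.37 percentage points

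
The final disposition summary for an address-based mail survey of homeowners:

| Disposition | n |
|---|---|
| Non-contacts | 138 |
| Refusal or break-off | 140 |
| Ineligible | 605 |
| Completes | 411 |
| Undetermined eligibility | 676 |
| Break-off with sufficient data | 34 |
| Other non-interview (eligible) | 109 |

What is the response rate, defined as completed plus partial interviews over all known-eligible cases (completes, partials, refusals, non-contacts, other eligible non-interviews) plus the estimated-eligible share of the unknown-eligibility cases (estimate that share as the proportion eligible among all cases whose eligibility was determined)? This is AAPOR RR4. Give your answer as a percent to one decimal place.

Numerator → 411 + 34 = 445
Eligible (known) → 411 + 34 + 140 + 138 + 109 = 832
e = 832 / (832 + 605) = 832 / 1437 = 0.5790
Estimated eligible among unknowns → 0.5790 × 676 = 391.40
Denominator → 832 + 391.40 = 1223.40
RR4 = 445 / 1223.40 = 0.3637

36.4%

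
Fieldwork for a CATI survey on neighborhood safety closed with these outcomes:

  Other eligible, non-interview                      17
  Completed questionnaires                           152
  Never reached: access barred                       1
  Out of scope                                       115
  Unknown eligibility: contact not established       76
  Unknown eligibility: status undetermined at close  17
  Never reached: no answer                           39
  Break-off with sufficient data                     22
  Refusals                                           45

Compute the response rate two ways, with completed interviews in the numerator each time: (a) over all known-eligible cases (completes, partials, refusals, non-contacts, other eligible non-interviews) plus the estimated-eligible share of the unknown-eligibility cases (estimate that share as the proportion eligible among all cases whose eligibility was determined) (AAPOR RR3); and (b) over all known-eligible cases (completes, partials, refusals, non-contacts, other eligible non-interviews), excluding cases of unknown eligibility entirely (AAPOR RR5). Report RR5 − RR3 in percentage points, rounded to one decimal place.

10.6

No answer / not reached = 39 + 1 = 40
Eligibility not determined = 76 + 17 = 93
Numerator = 152
Eligible (known) = 152 + 22 + 45 + 40 + 17 = 276
e = 276 / (276 + 115) = 276 / 391 = 0.7059
Eligible share of unknowns = 0.7059 × 93 = 65.65
Base = 276 + 65.65 = 341.65
RR3 = 152 / 341.65 = 0.4449
Base = 152 + 22 + 45 + 40 + 17 = 276
RR5 = 152 / 276 = 0.5507
Difference = 55.07 − 44.49 = 10.58 percentage points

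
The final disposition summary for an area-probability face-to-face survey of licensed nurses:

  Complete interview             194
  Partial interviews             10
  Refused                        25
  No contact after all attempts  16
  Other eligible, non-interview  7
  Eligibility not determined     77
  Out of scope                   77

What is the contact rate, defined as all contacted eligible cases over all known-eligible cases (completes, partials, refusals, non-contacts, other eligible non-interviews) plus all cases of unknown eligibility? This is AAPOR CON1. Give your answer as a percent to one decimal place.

71.7%

Numerator → 194 + 10 + 25 + 7 = 236
Base → 194 + 10 + 25 + 16 + 7 + 77 = 329
CON1 = 236 / 329 = 0.7173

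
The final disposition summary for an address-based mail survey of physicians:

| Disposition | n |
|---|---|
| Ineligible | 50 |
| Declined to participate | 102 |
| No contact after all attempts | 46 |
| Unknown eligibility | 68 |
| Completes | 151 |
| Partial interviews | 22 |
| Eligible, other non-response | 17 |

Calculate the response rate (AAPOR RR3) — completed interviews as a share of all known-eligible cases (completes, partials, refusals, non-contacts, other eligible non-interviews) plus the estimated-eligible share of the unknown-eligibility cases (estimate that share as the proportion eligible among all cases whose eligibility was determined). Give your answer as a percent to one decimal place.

38.0%

Top = 151
Determined eligible = 151 + 22 + 102 + 46 + 17 = 338
e = 338 / (338 + 50) = 338 / 388 = 0.8711
Estimated eligible among unknowns = 0.8711 × 68 = 59.23
Denom = 338 + 59.23 = 397.23
RR3 = 151 / 397.23 = 0.3801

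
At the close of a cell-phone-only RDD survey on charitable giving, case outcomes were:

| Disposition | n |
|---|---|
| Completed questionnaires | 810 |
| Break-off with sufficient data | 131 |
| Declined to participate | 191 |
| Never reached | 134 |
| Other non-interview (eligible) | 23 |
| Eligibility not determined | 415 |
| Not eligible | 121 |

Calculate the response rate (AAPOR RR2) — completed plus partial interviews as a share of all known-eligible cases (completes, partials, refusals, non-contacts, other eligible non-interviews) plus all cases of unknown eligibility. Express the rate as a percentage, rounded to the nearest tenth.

Top → 810 + 131 = 941
Base → 810 + 131 + 191 + 134 + 23 + 415 = 1704
RR2 = 941 / 1704 = 0.5522

55.2%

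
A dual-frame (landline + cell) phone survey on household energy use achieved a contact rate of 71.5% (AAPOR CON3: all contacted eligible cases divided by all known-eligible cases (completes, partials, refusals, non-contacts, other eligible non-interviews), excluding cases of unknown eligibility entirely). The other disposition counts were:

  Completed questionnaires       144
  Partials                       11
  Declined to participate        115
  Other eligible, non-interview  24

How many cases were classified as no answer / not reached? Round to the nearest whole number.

Num → 144 + 11 + 115 + 24 = 294
CON3 = 294 / D = 0.715
D = 294 / 0.715 = 411.2
Rest of base = 294
no answer / not reached = 411.2 − 294 ≈ 117

117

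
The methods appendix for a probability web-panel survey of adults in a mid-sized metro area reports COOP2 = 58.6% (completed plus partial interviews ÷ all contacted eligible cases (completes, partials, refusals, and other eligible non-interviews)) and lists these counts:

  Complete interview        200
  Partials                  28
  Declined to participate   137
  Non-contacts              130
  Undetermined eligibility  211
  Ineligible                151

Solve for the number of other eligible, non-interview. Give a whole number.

Num → 200 + 28 = 228
COOP2 = 228 / D = 0.586
D = 228 / 0.586 = 389.1
Rest of base = 365
other eligible, non-interview = 389.1 − 365 ≈ 24

24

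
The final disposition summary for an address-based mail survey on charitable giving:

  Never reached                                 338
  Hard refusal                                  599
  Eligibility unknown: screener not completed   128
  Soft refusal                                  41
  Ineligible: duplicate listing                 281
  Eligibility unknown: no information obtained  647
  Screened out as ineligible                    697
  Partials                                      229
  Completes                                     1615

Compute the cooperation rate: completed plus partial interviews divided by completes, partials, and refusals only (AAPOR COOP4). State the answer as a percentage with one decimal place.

Refusals = 599 + 41 = 640
Unknown if eligible = 128 + 647 = 775
Screened out, ineligible = 697 + 281 = 978
Num → 1615 + 229 = 1844
Denom → 1615 + 229 + 640 = 2484
COOP4 = 1844 / 2484 = 0.7424

74.2%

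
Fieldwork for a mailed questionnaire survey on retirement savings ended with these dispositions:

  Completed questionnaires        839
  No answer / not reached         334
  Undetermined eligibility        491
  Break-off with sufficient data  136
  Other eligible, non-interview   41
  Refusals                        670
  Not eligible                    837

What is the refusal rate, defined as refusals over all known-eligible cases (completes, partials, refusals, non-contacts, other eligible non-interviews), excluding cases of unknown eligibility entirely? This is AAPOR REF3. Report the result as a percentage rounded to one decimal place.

Num = 670
Denom = 839 + 136 + 670 + 334 + 41 = 2020
REF3 = 670 / 2020 = 0.3317

33.2%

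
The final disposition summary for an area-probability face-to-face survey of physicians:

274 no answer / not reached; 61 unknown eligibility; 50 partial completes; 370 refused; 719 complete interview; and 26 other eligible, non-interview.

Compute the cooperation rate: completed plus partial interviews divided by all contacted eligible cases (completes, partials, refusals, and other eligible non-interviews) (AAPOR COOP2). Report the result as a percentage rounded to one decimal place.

Top → 719 + 50 = 769
Denom → 719 + 50 + 370 + 26 = 1165
COOP2 = 769 / 1165 = 0.6601

66.0%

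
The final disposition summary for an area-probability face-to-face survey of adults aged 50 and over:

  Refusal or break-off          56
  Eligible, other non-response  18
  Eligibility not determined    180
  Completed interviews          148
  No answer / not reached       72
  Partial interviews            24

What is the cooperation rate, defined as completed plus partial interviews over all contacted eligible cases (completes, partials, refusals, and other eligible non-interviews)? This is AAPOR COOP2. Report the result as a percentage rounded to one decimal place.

Num = 148 + 24 = 172
Base = 148 + 24 + 56 + 18 = 246
COOP2 = 172 / 246 = 0.6992

69.9%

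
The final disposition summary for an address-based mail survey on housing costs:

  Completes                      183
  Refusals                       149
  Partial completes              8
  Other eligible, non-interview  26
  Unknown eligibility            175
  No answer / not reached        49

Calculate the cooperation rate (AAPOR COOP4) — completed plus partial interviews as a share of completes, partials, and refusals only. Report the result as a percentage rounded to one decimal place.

56.2%

Top: 183 + 8 = 191
Denominator: 183 + 8 + 149 = 340
COOP4 = 191 / 340 = 0.5618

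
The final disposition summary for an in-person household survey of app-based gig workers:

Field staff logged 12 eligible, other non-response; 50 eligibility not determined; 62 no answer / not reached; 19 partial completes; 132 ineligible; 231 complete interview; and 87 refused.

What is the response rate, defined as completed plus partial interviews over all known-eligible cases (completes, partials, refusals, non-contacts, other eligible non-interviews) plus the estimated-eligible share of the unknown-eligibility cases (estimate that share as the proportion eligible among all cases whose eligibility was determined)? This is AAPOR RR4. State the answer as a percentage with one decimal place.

Top: 231 + 19 = 250
Known eligible: 231 + 19 + 87 + 62 + 12 = 411
e = 411 / (411 + 132) = 411 / 543 = 0.7569
Estimated eligible among unknowns: 0.7569 × 50 = 37.84
Denominator: 411 + 37.84 = 448.84
RR4 = 250 / 448.84 = 0.5570

55.7%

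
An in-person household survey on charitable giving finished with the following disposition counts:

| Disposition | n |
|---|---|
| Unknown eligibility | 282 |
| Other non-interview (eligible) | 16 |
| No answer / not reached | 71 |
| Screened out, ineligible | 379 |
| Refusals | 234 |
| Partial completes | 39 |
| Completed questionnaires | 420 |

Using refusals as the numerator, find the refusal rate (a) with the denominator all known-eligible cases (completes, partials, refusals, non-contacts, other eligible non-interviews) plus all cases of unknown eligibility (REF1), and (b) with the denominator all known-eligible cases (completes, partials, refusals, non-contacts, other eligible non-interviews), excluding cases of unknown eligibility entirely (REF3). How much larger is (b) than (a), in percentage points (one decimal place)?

Top = 234
Denominator = 420 + 39 + 234 + 71 + 16 + 282 = 1062
REF1 = 234 / 1062 = 0.2203
Denominator = 420 + 39 + 234 + 71 + 16 = 780
REF3 = 234 / 780 = 0.3000
Difference = 30.00 − 22.03 = 7.97 percentage points

8.0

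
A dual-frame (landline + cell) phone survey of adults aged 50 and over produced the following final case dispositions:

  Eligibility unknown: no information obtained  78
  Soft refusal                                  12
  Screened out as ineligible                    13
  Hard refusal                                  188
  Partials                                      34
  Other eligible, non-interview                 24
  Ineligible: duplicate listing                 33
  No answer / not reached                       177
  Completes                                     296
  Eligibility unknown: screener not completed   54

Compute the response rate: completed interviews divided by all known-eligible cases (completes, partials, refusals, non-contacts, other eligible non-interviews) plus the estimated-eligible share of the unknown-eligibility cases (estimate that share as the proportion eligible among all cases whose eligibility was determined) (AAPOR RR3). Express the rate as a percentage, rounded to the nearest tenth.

Refusals = 188 + 12 = 200
Unknown if eligible = 54 + 78 = 132
Ineligible = 13 + 33 = 46
Num = 296
Determined eligible = 296 + 34 + 200 + 177 + 24 = 731
e = 731 / (731 + 46) = 731 / 777 = 0.9408
Eligible share of unknowns = 0.9408 × 132 = 124.19
Denominator = 731 + 124.19 = 855.19
RR3 = 296 / 855.19 = 0.3461

34.6%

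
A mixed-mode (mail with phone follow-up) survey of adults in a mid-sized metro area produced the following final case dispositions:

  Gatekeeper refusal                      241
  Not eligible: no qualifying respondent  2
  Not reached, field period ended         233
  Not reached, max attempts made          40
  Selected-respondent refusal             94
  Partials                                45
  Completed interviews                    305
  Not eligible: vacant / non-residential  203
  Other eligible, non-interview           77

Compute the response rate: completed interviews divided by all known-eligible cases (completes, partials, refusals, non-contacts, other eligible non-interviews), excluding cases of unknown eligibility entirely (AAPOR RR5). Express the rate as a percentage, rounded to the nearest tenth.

29.5%

Refusals = 241 + 94 = 335
No answer / not reached = 233 + 40 = 273
Not eligible = 2 + 203 = 205
Num: 305
Denom: 305 + 45 + 335 + 273 + 77 = 1035
RR5 = 305 / 1035 = 0.2947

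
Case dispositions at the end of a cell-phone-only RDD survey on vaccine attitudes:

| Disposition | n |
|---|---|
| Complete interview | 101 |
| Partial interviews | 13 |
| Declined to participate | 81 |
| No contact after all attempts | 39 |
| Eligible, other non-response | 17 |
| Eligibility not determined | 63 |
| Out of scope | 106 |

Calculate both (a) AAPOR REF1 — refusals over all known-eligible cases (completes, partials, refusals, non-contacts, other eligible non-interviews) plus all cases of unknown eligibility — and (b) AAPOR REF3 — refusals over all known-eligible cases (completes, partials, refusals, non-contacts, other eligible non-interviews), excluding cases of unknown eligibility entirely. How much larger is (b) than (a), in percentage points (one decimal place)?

6.5

Numerator: 81
Denominator: 101 + 13 + 81 + 39 + 17 + 63 = 314
REF1 = 81 / 314 = 0.2580
Denominator: 101 + 13 + 81 + 39 + 17 = 251
REF3 = 81 / 251 = 0.3227
Difference = 32.27 − 25.80 = 6.47 percentage points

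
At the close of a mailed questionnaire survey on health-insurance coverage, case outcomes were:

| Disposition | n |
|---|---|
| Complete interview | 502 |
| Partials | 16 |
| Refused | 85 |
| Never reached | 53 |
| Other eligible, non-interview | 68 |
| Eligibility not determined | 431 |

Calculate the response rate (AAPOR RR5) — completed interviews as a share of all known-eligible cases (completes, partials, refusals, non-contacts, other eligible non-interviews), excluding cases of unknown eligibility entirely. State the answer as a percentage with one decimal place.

Num = 502
Denominator = 502 + 16 + 85 + 53 + 68 = 724
RR5 = 502 / 724 = 0.6934

69.3%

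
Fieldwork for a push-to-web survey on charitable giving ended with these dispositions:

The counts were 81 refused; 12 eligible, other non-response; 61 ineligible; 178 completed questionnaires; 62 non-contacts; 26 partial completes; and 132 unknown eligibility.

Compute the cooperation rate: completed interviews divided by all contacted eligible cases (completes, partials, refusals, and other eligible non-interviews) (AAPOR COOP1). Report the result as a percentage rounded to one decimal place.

59.9%

Top = 178
Base = 178 + 26 + 81 + 12 = 297
COOP1 = 178 / 297 = 0.5993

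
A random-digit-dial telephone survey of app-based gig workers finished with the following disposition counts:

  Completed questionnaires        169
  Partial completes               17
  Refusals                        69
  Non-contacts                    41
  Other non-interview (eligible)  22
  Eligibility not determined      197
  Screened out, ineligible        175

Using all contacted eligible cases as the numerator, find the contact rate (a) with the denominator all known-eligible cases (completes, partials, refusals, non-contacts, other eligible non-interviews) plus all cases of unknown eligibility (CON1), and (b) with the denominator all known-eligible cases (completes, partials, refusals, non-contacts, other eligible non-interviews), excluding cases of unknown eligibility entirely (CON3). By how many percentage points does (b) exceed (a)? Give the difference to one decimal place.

Numerator: 169 + 17 + 69 + 22 = 277
Denom: 169 + 17 + 69 + 41 + 22 + 197 = 515
CON1 = 277 / 515 = 0.5379
Denom: 169 + 17 + 69 + 41 + 22 = 318
CON3 = 277 / 318 = 0.8711
Difference = 87.11 − 53.79 = 33.32 percentage points

33.3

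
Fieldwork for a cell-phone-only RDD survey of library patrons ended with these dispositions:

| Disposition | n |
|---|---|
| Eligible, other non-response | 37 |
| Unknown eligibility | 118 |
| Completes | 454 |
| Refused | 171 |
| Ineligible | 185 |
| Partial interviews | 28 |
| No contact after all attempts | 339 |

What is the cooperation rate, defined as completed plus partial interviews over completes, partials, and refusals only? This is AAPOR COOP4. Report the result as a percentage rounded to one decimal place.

73.8%

Num → 454 + 28 = 482
Denominator → 454 + 28 + 171 = 653
COOP4 = 482 / 653 = 0.7381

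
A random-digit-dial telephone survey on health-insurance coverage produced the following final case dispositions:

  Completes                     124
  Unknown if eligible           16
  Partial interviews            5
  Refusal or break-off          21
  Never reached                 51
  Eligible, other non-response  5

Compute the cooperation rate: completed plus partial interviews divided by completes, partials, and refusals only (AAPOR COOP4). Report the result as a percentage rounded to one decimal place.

86.0%

Numerator = 124 + 5 = 129
Denominator = 124 + 5 + 21 = 150
COOP4 = 129 / 150 = 0.8600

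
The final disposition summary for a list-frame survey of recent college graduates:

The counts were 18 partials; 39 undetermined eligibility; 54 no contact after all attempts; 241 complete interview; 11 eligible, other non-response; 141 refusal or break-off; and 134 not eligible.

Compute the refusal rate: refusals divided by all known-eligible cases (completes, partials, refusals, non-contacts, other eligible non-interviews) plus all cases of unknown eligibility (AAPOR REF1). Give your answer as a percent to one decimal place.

Top → 141
Denom → 241 + 18 + 141 + 54 + 11 + 39 = 504
REF1 = 141 / 504 = 0.2798

28.0%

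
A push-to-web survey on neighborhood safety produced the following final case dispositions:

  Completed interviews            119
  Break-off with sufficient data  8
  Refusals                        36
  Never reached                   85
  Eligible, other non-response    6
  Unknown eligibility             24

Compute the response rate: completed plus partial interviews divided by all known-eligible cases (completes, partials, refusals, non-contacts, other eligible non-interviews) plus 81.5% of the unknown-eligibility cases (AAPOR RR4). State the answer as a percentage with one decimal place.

Numerator → 119 + 8 = 127
Known eligible → 119 + 8 + 36 + 85 + 6 = 254
Estimated eligible among unknowns → 0.8150 × 24 = 19.56
Denominator → 254 + 19.56 = 273.56
RR4 = 127 / 273.56 = 0.4642

46.4%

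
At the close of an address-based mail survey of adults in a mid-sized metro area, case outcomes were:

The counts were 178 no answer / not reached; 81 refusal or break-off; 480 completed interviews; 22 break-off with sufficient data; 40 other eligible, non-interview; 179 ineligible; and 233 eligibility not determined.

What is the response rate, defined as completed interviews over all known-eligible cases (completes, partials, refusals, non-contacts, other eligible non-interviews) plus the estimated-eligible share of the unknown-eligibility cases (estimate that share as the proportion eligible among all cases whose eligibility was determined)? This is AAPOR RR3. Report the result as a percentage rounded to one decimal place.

Top: 480
Eligible (known): 480 + 22 + 81 + 178 + 40 = 801
e = 801 / (801 + 179) = 801 / 980 = 0.8173
Eligible share of unknowns: 0.8173 × 233 = 190.43
Denominator: 801 + 190.43 = 991.43
RR3 = 480 / 991.43 = 0.4841

48.4%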